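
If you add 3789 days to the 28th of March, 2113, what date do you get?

+365 (one year) → Mar 28, 2114 (3424 left).
+365 (one year) → Mar 28, 2115 (3059 left).
+366 (one year; includes Feb 29, 2116) → Mar 28, 2116 (2693 left).
+365 (one year) → Mar 28, 2117 (2328 left).
+365 (one year) → Mar 28, 2118 (1963 left).
+365 (one year) → Mar 28, 2119 (1598 left).
+366 (one year; includes Feb 29, 2120) → Mar 28, 2120 (1232 left).
+365 (one year) → Mar 28, 2121 (867 left).
+365 (one year) → Mar 28, 2122 (502 left).
+365 (one year) → Mar 28, 2123 (137 left).
Mar has 31 days: +4 → Apr 1, 2123 (133 left).
Apr has 30 days: +30 → May 1, 2123 (103 left).
May has 31 days: +31 → Jun 1, 2123 (72 left).
Jun has 30 days: +30 → Jul 1, 2123 (42 left).
Jul has 31 days: +31 → Aug 1, 2123 (11 left).
+11 → Aug 12, 2123.

August 12, 2123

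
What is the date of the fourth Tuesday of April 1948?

April 1, 1948 is a Thursday.
The first Tuesday is therefore April 6 (5 days later).
The fourth Tuesday is 6 + 3×7 = April 27.

April 27, 1948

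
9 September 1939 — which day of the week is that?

Saturday

January 1, 1939 is a Sunday.
Jan 1, 1939 → Feb 1, 1939: 31 days (January has 31).
Feb 1, 1939 → Mar 1, 1939: 28 days (February has 28).
Mar 1, 1939 → Apr 1, 1939: 31 days (March has 31).
Apr 1, 1939 → May 1, 1939: 30 days (April has 30).
May 1, 1939 → Jun 1, 1939: 31 days (May has 31).
Jun 1, 1939 → Jul 1, 1939: 30 days (June has 30).
Jul 1, 1939 → Aug 1, 1939: 31 days (July has 31).
Aug 1, 1939 → Sep 1, 1939: 31 days (August has 31).
Sep 1, 1939 → Sep 9, 1939: 8 days.
Total: 251 days.
251 mod 7 = 6, so Sunday + 6 = Saturday.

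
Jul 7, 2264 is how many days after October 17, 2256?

Oct 17, 2256 → Oct 17, 2257: 365 days.
Oct 17, 2257 → Oct 17, 2258: 365 days.
Oct 17, 2258 → Oct 17, 2259: 365 days.
Oct 17, 2259 → Oct 17, 2260: 366 days (Feb 29, 2260 is in that span).
Oct 17, 2260 → Oct 17, 2261: 365 days.
Oct 17, 2261 → Oct 17, 2262: 365 days.
Oct 17, 2262 → Oct 17, 2263: 365 days.
Oct 17, 2263 → Nov 17, 2263: 31 days (October has 31).
Nov 17, 2263 → Dec 17, 2263: 30 days (November has 30).
Dec 17, 2263 → Jan 17, 2264: 31 days (December has 31).
Jan 17, 2264 → Feb 17, 2264: 31 days (January has 31).
Feb 17, 2264 → Mar 17, 2264: 29 days (February has 29).
Mar 17, 2264 → Apr 17, 2264: 31 days (March has 31).
Apr 17, 2264 → May 17, 2264: 30 days (April has 30).
May 17, 2264 → Jun 17, 2264: 31 days (May has 31).
Jun 17, 2264 → Jul 7, 2264: 20 days.
Total: 2820 days.

2820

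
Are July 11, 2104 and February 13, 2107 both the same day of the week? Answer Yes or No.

No

From Jul 11, 2104 to Feb 13, 2107 is 947 days.
947 mod 7 = 2, so they are different weekdays.
(Jul 11, 2104 is a Friday; Feb 13, 2107 is a Sunday.)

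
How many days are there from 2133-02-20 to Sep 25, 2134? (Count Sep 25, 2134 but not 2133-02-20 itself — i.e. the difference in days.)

582

Feb 20, 2133 → Feb 20, 2134: 365 days.
Feb 20, 2134 → Mar 20, 2134: 28 days (February has 28).
Mar 20, 2134 → Apr 20, 2134: 31 days (March has 31).
Apr 20, 2134 → May 20, 2134: 30 days (April has 30).
May 20, 2134 → Jun 20, 2134: 31 days (May has 31).
Jun 20, 2134 → Jul 20, 2134: 30 days (June has 30).
Jul 20, 2134 → Aug 20, 2134: 31 days (July has 31).
Aug 20, 2134 → Sep 20, 2134: 31 days (August has 31).
Sep 20, 2134 → Sep 25, 2134: 5 days.
Total: 582 days.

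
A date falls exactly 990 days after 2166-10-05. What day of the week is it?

Oct 5, 2166 is a Sunday.
990 mod 7 = 3, so 990 days after a Sunday is Sunday + 3 = Wednesday.

Wednesday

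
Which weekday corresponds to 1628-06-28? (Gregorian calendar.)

Doomsday rule: the anchor day for the 1600s is Tuesday. For year 28: 28÷12 = 2 r 4, and 4÷4 = 1, so 2+4+1 = 7.
Tuesday + 7 ≡ Tuesday — that's 1628's doomsday.
In June the doomsday date is Jun 6.
Jun 28 is 22 days after Jun 6; 22 mod 7 = 1, so Tuesday + 1 = Wednesday.

Wednesday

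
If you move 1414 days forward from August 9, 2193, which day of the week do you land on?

Aug 9, 2193 is a Friday.
1414 mod 7 = 0, so 1414 days after a Friday is Friday + 0 = Friday.

Friday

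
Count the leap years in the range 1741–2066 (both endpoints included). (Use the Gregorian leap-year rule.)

Multiples of 4 in [1741,2066]: 81.
Of those, multiples of 100: 3 (not leap unless ÷400).
Multiples of 400: 1.
Leap years = 81 − 3 + 1 = 79.

79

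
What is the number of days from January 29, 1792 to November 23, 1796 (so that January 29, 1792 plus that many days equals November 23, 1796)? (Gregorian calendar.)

1760

Jan 29, 1792 → Jan 29, 1793: 366 days (Feb 29, 1792 is in that span).
Jan 29, 1793 → Jan 29, 1794: 365 days.
Jan 29, 1794 → Jan 29, 1795: 365 days.
Jan 29, 1795 → Jan 29, 1796: 365 days.
Jan 29, 1796 → Feb 29, 1796: 31 days (January has 31).
Feb 29, 1796 → Mar 29, 1796: 29 days (February has 29).
Mar 29, 1796 → Apr 29, 1796: 31 days (March has 31).
Apr 29, 1796 → May 29, 1796: 30 days (April has 30).
May 29, 1796 → Jun 29, 1796: 31 days (May has 31).
Jun 29, 1796 → Jul 29, 1796: 30 days (June has 30).
Jul 29, 1796 → Aug 29, 1796: 31 days (July has 31).
Aug 29, 1796 → Sep 29, 1796: 31 days (August has 31).
Sep 29, 1796 → Oct 29, 1796: 30 days (September has 30).
Oct 29, 1796 → Nov 23, 1796: 25 days.
Total: 1760 days.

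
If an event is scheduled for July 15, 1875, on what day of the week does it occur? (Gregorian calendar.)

Doomsday rule: the anchor day for the 1800s is Friday. For year 75: 75÷12 = 6 r 3, and 3÷4 = 0, so 6+3+0 = 9.
Friday + 9 ≡ Sunday — that's 1875's doomsday.
In July the doomsday date is Jul 11.
Jul 15 is 4 days after Jul 11; 4 mod 7 = 4, so Sunday + 4 = Thursday.

Thursday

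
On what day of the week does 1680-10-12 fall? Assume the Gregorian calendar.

Saturday

Doomsday rule: the anchor day for the 1600s is Tuesday. For year 80: 80÷12 = 6 r 8, and 8÷4 = 2, so 6+8+2 = 16.
Tuesday + 16 ≡ Thursday — that's 1680's doomsday.
In October the doomsday date is Oct 10.
Oct 12 is 2 days after Oct 10; 2 mod 7 = 2, so Thursday + 2 = Saturday.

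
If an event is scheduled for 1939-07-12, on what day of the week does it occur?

January 1, 1939 is a Sunday.
Jan 1, 1939 → Feb 1, 1939: 31 days (January has 31).
Feb 1, 1939 → Mar 1, 1939: 28 days (February has 28).
Mar 1, 1939 → Apr 1, 1939: 31 days (March has 31).
Apr 1, 1939 → May 1, 1939: 30 days (April has 30).
May 1, 1939 → Jun 1, 1939: 31 days (May has 31).
Jun 1, 1939 → Jul 1, 1939: 30 days (June has 30).
Jul 1, 1939 → Jul 12, 1939: 11 days.
Total: 192 days.
192 mod 7 = 3, so Sunday + 3 = Wednesday.

Wednesday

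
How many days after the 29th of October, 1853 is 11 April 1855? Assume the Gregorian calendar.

529

Oct 29, 1853 → Oct 29, 1854: 365 days.
Oct 29, 1854 → Nov 29, 1854: 31 days (October has 31).
Nov 29, 1854 → Dec 29, 1854: 30 days (November has 30).
Dec 29, 1854 → Jan 29, 1855: 31 days (December has 31).
Jan 29, 1855 → Feb 28, 1855: 30 days (January has 31).
Feb 28, 1855 → Mar 28, 1855: 28 days (February has 28).
Mar 28, 1855 → Apr 11, 1855: 14 days.
Total: 529 days.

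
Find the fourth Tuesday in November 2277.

November 1, 2277 is a Thursday.
The first Tuesday is therefore November 6 (5 days later).
The fourth Tuesday is 6 + 3×7 = November 27.

November 27, 2277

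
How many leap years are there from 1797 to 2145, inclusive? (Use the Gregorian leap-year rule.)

Multiples of 4 in [1797,2145]: 87.
Of those, multiples of 100: 4 (not leap unless ÷400).
Multiples of 400: 1.
Leap years = 87 − 4 + 1 = 84.

84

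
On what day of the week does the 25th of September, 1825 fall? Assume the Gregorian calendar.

Doomsday rule: the anchor day for the 1800s is Friday. For year 25: 25÷12 = 2 r 1, and 1÷4 = 0, so 2+1+0 = 3.
Friday + 3 ≡ Monday — that's 1825's doomsday.
In September the doomsday date is Sep 5.
Sep 25 is 20 days after Sep 5; 20 mod 7 = 6, so Monday + 6 = Sunday.

Sunday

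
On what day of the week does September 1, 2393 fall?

Doomsday rule: the anchor day for the 2300s is Wednesday. For year 93: 93÷12 = 7 r 9, and 9÷4 = 2, so 7+9+2 = 18.
Wednesday + 18 ≡ Sunday — that's 2393's doomsday.
In September the doomsday date is Sep 5.
Sep 1 is 4 days before Sep 5; 4 mod 7 = 4, so Sunday − 4 = Wednesday.

Wednesday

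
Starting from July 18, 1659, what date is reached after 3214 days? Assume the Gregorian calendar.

+366 (one year; includes Feb 29, 1660) → Jul 18, 1660 (2848 left).
+365 (one year) → Jul 18, 1661 (2483 left).
+365 (one year) → Jul 18, 1662 (2118 left).
+365 (one year) → Jul 18, 1663 (1753 left).
+366 (one year; includes Feb 29, 1664) → Jul 18, 1664 (1387 left).
+365 (one year) → Jul 18, 1665 (1022 left).
+365 (one year) → Jul 18, 1666 (657 left).
+365 (one year) → Jul 18, 1667 (292 left).
Jul has 31 days: +14 → Aug 1, 1667 (278 left).
Aug has 31 days: +31 → Sep 1, 1667 (247 left).
Sep has 30 days: +30 → Oct 1, 1667 (217 left).
Oct has 31 days: +31 → Nov 1, 1667 (186 left).
Nov has 30 days: +30 → Dec 1, 1667 (156 left).
Dec has 31 days: +31 → Jan 1, 1668 (125 left).
Jan has 31 days: +31 → Feb 1, 1668 (94 left).
Feb has 29 days: +29 → Mar 1, 1668 (65 left).
Mar has 31 days: +31 → Apr 1, 1668 (34 left).
Apr has 30 days: +30 → May 1, 1668 (4 left).
+4 → May 5, 1668.

May 5, 1668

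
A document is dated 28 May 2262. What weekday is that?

Doomsday rule: the anchor day for the 2200s is Friday. For year 62: 62÷12 = 5 r 2, and 2÷4 = 0, so 5+2+0 = 7.
Friday + 7 ≡ Friday — that's 2262's doomsday.
In May the doomsday date is May 9.
May 28 is 19 days after May 9; 19 mod 7 = 5, so Friday + 5 = Wednesday.

Wednesday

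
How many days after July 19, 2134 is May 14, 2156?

Jul 19, 2134 → Jul 19, 2135: 365 days.
Jul 19, 2135 → Jul 19, 2136: 366 days (Feb 29, 2136 is in that span).
Jul 19, 2136 → Jul 19, 2137: 365 days.
Jul 19, 2137 → Jul 19, 2138: 365 days.
Jul 19, 2138 → Jul 19, 2139: 365 days.
Jul 19, 2139 → Jul 19, 2140: 366 days (Feb 29, 2140 is in that span).
Jul 19, 2140 → Jul 19, 2141: 365 days.
Jul 19, 2141 → Jul 19, 2142: 365 days.
Jul 19, 2142 → Jul 19, 2143: 365 days.
Jul 19, 2143 → Jul 19, 2144: 366 days (Feb 29, 2144 is in that span).
Jul 19, 2144 → Jul 19, 2145: 365 days.
Jul 19, 2145 → Jul 19, 2146: 365 days.
Jul 19, 2146 → Jul 19, 2147: 365 days.
Jul 19, 2147 → Jul 19, 2148: 366 days (Feb 29, 2148 is in that span).
Jul 19, 2148 → Jul 19, 2149: 365 days.
Jul 19, 2149 → Jul 19, 2150: 365 days.
Jul 19, 2150 → Jul 19, 2151: 365 days.
Jul 19, 2151 → Jul 19, 2152: 366 days (Feb 29, 2152 is in that span).
Jul 19, 2152 → Jul 19, 2153: 365 days.
Jul 19, 2153 → Jul 19, 2154: 365 days.
Jul 19, 2154 → Jul 19, 2155: 365 days.
Jul 19, 2155 → Aug 19, 2155: 31 days (July has 31).
Aug 19, 2155 → Sep 19, 2155: 31 days (August has 31).
Sep 19, 2155 → Oct 19, 2155: 30 days (September has 30).
Oct 19, 2155 → Nov 19, 2155: 31 days (October has 31).
Nov 19, 2155 → Dec 19, 2155: 30 days (November has 30).
Dec 19, 2155 → Jan 19, 2156: 31 days (December has 31).
Jan 19, 2156 → Feb 19, 2156: 31 days (January has 31).
Feb 19, 2156 → Mar 19, 2156: 29 days (February has 29).
Mar 19, 2156 → Apr 19, 2156: 31 days (March has 31).
Apr 19, 2156 → May 14, 2156: 25 days.
Total: 7970 days.

7970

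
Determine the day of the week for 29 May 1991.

Wednesday

Doomsday rule: the anchor day for the 1900s is Wednesday. For year 91: 91÷12 = 7 r 7, and 7÷4 = 1, so 7+7+1 = 15.
Wednesday + 15 ≡ Thursday — that's 1991's doomsday.
In May the doomsday date is May 9.
May 29 is 20 days after May 9; 20 mod 7 = 6, so Thursday + 6 = Wednesday.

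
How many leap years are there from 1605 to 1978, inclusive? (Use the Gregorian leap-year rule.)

90

Multiples of 4 in [1605,1978]: 93.
Of those, multiples of 100: 3 (not leap unless ÷400).
Multiples of 400: 0.
Leap years = 93 − 3 + 0 = 90.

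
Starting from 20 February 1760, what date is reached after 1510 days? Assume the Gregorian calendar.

+366 (one year; includes Feb 29, 1760) → Feb 20, 1761 (1144 left).
+365 (one year) → Feb 20, 1762 (779 left).
+365 (one year) → Feb 20, 1763 (414 left).
+365 (one year) → Feb 20, 1764 (49 left).
Feb has 29 days: +10 → Mar 1, 1764 (39 left).
Mar has 31 days: +31 → Apr 1, 1764 (8 left).
+8 → Apr 9, 1764.

April 9, 1764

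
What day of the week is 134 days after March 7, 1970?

Sunday

Mar 7, 1970 is a Saturday.
134 mod 7 = 1, so 134 days after a Saturday is Saturday + 1 = Sunday.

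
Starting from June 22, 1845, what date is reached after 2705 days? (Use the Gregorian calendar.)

November 17, 1852

+365 (one year) → Jun 22, 1846 (2340 left).
+365 (one year) → Jun 22, 1847 (1975 left).
+366 (one year; includes Feb 29, 1848) → Jun 22, 1848 (1609 left).
+365 (one year) → Jun 22, 1849 (1244 left).
+365 (one year) → Jun 22, 1850 (879 left).
+365 (one year) → Jun 22, 1851 (514 left).
+366 (one year; includes Feb 29, 1852) → Jun 22, 1852 (148 left).
Jun has 30 days: +9 → Jul 1, 1852 (139 left).
Jul has 31 days: +31 → Aug 1, 1852 (108 left).
Aug has 31 days: +31 → Sep 1, 1852 (77 left).
Sep has 30 days: +30 → Oct 1, 1852 (47 left).
Oct has 31 days: +31 → Nov 1, 1852 (16 left).
+16 → Nov 17, 1852.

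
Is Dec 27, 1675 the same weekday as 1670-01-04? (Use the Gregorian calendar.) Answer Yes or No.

No

From Jan 4, 1670 to Dec 27, 1675 is 2183 days.
2183 mod 7 = 6, so they are different weekdays.
(Jan 4, 1670 is a Saturday; Dec 27, 1675 is a Friday.)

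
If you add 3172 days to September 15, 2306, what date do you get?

May 23, 2315

+365 (one year) → Sep 15, 2307 (2807 left).
+366 (one year; includes Feb 29, 2308) → Sep 15, 2308 (2441 left).
+365 (one year) → Sep 15, 2309 (2076 left).
+365 (one year) → Sep 15, 2310 (1711 left).
+365 (one year) → Sep 15, 2311 (1346 left).
+366 (one year; includes Feb 29, 2312) → Sep 15, 2312 (980 left).
+365 (one year) → Sep 15, 2313 (615 left).
+365 (one year) → Sep 15, 2314 (250 left).
Sep has 30 days: +16 → Oct 1, 2314 (234 left).
Oct has 31 days: +31 → Nov 1, 2314 (203 left).
Nov has 30 days: +30 → Dec 1, 2314 (173 left).
Dec has 31 days: +31 → Jan 1, 2315 (142 left).
Jan has 31 days: +31 → Feb 1, 2315 (111 left).
Feb has 28 days: +28 → Mar 1, 2315 (83 left).
Mar has 31 days: +31 → Apr 1, 2315 (52 left).
Apr has 30 days: +30 → May 1, 2315 (22 left).
+22 → May 23, 2315.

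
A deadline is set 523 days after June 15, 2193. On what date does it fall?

+365 (one year) → Jun 15, 2194 (158 left).
Jun has 30 days: +16 → Jul 1, 2194 (142 left).
Jul has 31 days: +31 → Aug 1, 2194 (111 left).
Aug has 31 days: +31 → Sep 1, 2194 (80 left).
Sep has 30 days: +30 → Oct 1, 2194 (50 left).
Oct has 31 days: +31 → Nov 1, 2194 (19 left).
+19 → Nov 20, 2194.

November 20, 2194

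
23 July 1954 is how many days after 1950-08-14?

Aug 14, 1950 → Aug 14, 1951: 365 days.
Aug 14, 1951 → Aug 14, 1952: 366 days (Feb 29, 1952 is in that span).
Aug 14, 1952 → Aug 14, 1953: 365 days.
Aug 14, 1953 → Sep 14, 1953: 31 days (August has 31).
Sep 14, 1953 → Oct 14, 1953: 30 days (September has 30).
Oct 14, 1953 → Nov 14, 1953: 31 days (October has 31).
Nov 14, 1953 → Dec 14, 1953: 30 days (November has 30).
Dec 14, 1953 → Jan 14, 1954: 31 days (December has 31).
Jan 14, 1954 → Feb 14, 1954: 31 days (January has 31).
Feb 14, 1954 → Mar 14, 1954: 28 days (February has 28).
Mar 14, 1954 → Apr 14, 1954: 31 days (March has 31).
Apr 14, 1954 → May 14, 1954: 30 days (April has 30).
May 14, 1954 → Jun 14, 1954: 31 days (May has 31).
Jun 14, 1954 → Jul 14, 1954: 30 days (June has 30).
Jul 14, 1954 → Jul 23, 1954: 9 days.
Total: 1439 days.

1439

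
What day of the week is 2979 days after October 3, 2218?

Oct 3, 2218 is a Saturday.
2979 mod 7 = 4, so 2979 days after a Saturday is Saturday + 4 = Wednesday.

Wednesday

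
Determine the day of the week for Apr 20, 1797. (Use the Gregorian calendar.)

Doomsday rule: the anchor day for the 1700s is Sunday. For year 97: 97÷12 = 8 r 1, and 1÷4 = 0, so 8+1+0 = 9.
Sunday + 9 ≡ Tuesday — that's 1797's doomsday.
In April the doomsday date is Apr 4.
Apr 20 is 16 days after Apr 4; 16 mod 7 = 2, so Tuesday + 2 = Thursday.

Thursday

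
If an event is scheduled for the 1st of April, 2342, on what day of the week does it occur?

Wednesday

Doomsday rule: the anchor day for the 2300s is Wednesday. For year 42: 42÷12 = 3 r 6, and 6÷4 = 1, so 3+6+1 = 10.
Wednesday + 10 ≡ Saturday — that's 2342's doomsday.
In April the doomsday date is Apr 4.
Apr 1 is 3 days before Apr 4; 3 mod 7 = 3, so Saturday − 3 = Wednesday.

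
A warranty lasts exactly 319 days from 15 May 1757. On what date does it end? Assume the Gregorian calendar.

March 30, 1758

May has 31 days: +17 → Jun 1, 1757 (302 left).
Jun has 30 days: +30 → Jul 1, 1757 (272 left).
Jul has 31 days: +31 → Aug 1, 1757 (241 left).
Aug has 31 days: +31 → Sep 1, 1757 (210 left).
Sep has 30 days: +30 → Oct 1, 1757 (180 left).
Oct has 31 days: +31 → Nov 1, 1757 (149 left).
Nov has 30 days: +30 → Dec 1, 1757 (119 left).
Dec has 31 days: +31 → Jan 1, 1758 (88 left).
Jan has 31 days: +31 → Feb 1, 1758 (57 left).
Feb has 28 days: +28 → Mar 1, 1758 (29 left).
+29 → Mar 30, 1758.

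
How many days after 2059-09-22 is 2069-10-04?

3665

Sep 22, 2059 → Sep 22, 2060: 366 days (Feb 29, 2060 is in that span).
Sep 22, 2060 → Sep 22, 2061: 365 days.
Sep 22, 2061 → Sep 22, 2062: 365 days.
Sep 22, 2062 → Sep 22, 2063: 365 days.
Sep 22, 2063 → Sep 22, 2064: 366 days (Feb 29, 2064 is in that span).
Sep 22, 2064 → Sep 22, 2065: 365 days.
Sep 22, 2065 → Sep 22, 2066: 365 days.
Sep 22, 2066 → Sep 22, 2067: 365 days.
Sep 22, 2067 → Sep 22, 2068: 366 days (Feb 29, 2068 is in that span).
Sep 22, 2068 → Oct 22, 2068: 30 days (September has 30).
Oct 22, 2068 → Nov 22, 2068: 31 days (October has 31).
Nov 22, 2068 → Dec 22, 2068: 30 days (November has 30).
Dec 22, 2068 → Jan 22, 2069: 31 days (December has 31).
Jan 22, 2069 → Feb 22, 2069: 31 days (January has 31).
Feb 22, 2069 → Mar 22, 2069: 28 days (February has 28).
Mar 22, 2069 → Apr 22, 2069: 31 days (March has 31).
Apr 22, 2069 → May 22, 2069: 30 days (April has 30).
May 22, 2069 → Jun 22, 2069: 31 days (May has 31).
Jun 22, 2069 → Jul 22, 2069: 30 days (June has 30).
Jul 22, 2069 → Aug 22, 2069: 31 days (July has 31).
Aug 22, 2069 → Sep 22, 2069: 31 days (August has 31).
Sep 22, 2069 → Oct 4, 2069: 12 days.
Total: 3665 days.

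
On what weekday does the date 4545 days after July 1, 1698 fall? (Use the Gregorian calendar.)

First find the weekday of Jul 1, 1698. Doomsday rule: the anchor day for the 1600s is Tuesday. For year 98: 98÷12 = 8 r 2, and 2÷4 = 0, so 8+2+0 = 10.
Tuesday + 10 ≡ Friday — that's 1698's doomsday.
In July the doomsday date is Jul 11.
Jul 1 is 10 days before Jul 11; 10 mod 7 = 3, so Friday − 3 = Tuesday.
4545 mod 7 = 2, so 4545 days after a Tuesday is Tuesday + 2 = Thursday.

Thursday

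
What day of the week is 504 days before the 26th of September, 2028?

Tuesday

First find the weekday of Sep 26, 2028. Doomsday rule: the anchor day for the 2000s is Tuesday. For year 28: 28÷12 = 2 r 4, and 4÷4 = 1, so 2+4+1 = 7.
Tuesday + 7 ≡ Tuesday — that's 2028's doomsday.
In September the doomsday date is Sep 5.
Sep 26 is 21 days after Sep 5; 21 mod 7 = 0, so Tuesday + 0 = Tuesday.
504 mod 7 = 0, so 504 days before a Tuesday is Tuesday − 0 = Tuesday.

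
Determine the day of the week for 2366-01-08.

Saturday

Doomsday rule: the anchor day for the 2300s is Wednesday. For year 66: 66÷12 = 5 r 6, and 6÷4 = 1, so 5+6+1 = 12.
Wednesday + 12 ≡ Monday — that's 2366's doomsday.
In January the doomsday date is Jan 3 (2366 is not a leap year).
Jan 8 is 5 days after Jan 3; 5 mod 7 = 5, so Monday + 5 = Saturday.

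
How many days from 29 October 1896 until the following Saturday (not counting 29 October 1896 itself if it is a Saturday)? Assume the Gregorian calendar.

2

Oct 29, 1896 is a Thursday.
From Thursday to the next Saturday is 2 days.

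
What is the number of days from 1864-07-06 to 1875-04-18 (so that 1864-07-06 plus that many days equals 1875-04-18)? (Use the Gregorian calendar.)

Jul 6, 1864 → Jul 6, 1865: 365 days.
Jul 6, 1865 → Jul 6, 1866: 365 days.
Jul 6, 1866 → Jul 6, 1867: 365 days.
Jul 6, 1867 → Jul 6, 1868: 366 days (Feb 29, 1868 is in that span).
Jul 6, 1868 → Jul 6, 1869: 365 days.
Jul 6, 1869 → Jul 6, 1870: 365 days.
Jul 6, 1870 → Jul 6, 1871: 365 days.
Jul 6, 1871 → Jul 6, 1872: 366 days (Feb 29, 1872 is in that span).
Jul 6, 1872 → Jul 6, 1873: 365 days.
Jul 6, 1873 → Jul 6, 1874: 365 days.
Jul 6, 1874 → Aug 6, 1874: 31 days (July has 31).
Aug 6, 1874 → Sep 6, 1874: 31 days (August has 31).
Sep 6, 1874 → Oct 6, 1874: 30 days (September has 30).
Oct 6, 1874 → Nov 6, 1874: 31 days (October has 31).
Nov 6, 1874 → Dec 6, 1874: 30 days (November has 30).
Dec 6, 1874 → Jan 6, 1875: 31 days (December has 31).
Jan 6, 1875 → Feb 6, 1875: 31 days (January has 31).
Feb 6, 1875 → Mar 6, 1875: 28 days (February has 28).
Mar 6, 1875 → Apr 6, 1875: 31 days (March has 31).
Apr 6, 1875 → Apr 18, 1875: 12 days.
Total: 3938 days.

3938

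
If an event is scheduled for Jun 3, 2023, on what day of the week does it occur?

January 1, 2023 is a Sunday.
Jan 1, 2023 → Feb 1, 2023: 31 days (January has 31).
Feb 1, 2023 → Mar 1, 2023: 28 days (February has 28).
Mar 1, 2023 → Apr 1, 2023: 31 days (March has 31).
Apr 1, 2023 → May 1, 2023: 30 days (April has 30).
May 1, 2023 → Jun 1, 2023: 31 days (May has 31).
Jun 1, 2023 → Jun 3, 2023: 2 days.
Total: 153 days.
153 mod 7 = 6, so Sunday + 6 = Saturday.

Saturday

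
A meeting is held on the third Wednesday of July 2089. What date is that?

July 20, 2089

July 1, 2089 is a Friday.
The first Wednesday is therefore July 6 (5 days later).
The third Wednesday is 6 + 2×7 = July 20.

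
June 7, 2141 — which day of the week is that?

Doomsday rule: the anchor day for the 2100s is Sunday. For year 41: 41÷12 = 3 r 5, and 5÷4 = 1, so 3+5+1 = 9.
Sunday + 9 ≡ Tuesday — that's 2141's doomsday.
In June the doomsday date is Jun 6.
Jun 7 is 1 day after Jun 6; 1 mod 7 = 1, so Tuesday + 1 = Wednesday.

Wednesday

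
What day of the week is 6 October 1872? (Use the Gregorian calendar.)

Sunday

Doomsday rule: the anchor day for the 1800s is Friday. For year 72: 72÷12 = 6 r 0, and 0÷4 = 0, so 6+0+0 = 6.
Friday + 6 ≡ Thursday — that's 1872's doomsday.
In October the doomsday date is Oct 10.
Oct 6 is 4 days before Oct 10; 4 mod 7 = 4, so Thursday − 4 = Sunday.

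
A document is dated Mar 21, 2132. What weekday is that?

Friday

January 1, 2132 is a Tuesday.
Jan 1, 2132 → Feb 1, 2132: 31 days (January has 31).
Feb 1, 2132 → Mar 1, 2132: 29 days (February has 29).
Mar 1, 2132 → Mar 21, 2132: 20 days.
Total: 80 days.
80 mod 7 = 3, so Tuesday + 3 = Friday.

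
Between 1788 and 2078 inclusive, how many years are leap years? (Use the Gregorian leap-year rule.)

Multiples of 4 in [1788,2078]: 73.
Of those, multiples of 100: 3 (not leap unless ÷400).
Multiples of 400: 1.
Leap years = 73 − 3 + 1 = 71.

71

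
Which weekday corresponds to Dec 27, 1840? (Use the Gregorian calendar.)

Sunday

Doomsday rule: the anchor day for the 1800s is Friday. For year 40: 40÷12 = 3 r 4, and 4÷4 = 1, so 3+4+1 = 8.
Friday + 8 ≡ Saturday — that's 1840's doomsday.
In December the doomsday date is Dec 12.
Dec 27 is 15 days after Dec 12; 15 mod 7 = 1, so Saturday + 1 = Sunday.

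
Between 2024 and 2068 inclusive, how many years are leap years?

12

Multiples of 4 in [2024,2068]: 12.
Of those, multiples of 100: 0 (not leap unless ÷400).
Multiples of 400: 0.
Leap years = 12 − 0 + 0 = 12.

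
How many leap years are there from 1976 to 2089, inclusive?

29

Multiples of 4 in [1976,2089]: 29.
Of those, multiples of 100: 1 (not leap unless ÷400).
Multiples of 400: 1.
Leap years = 29 − 1 + 1 = 29.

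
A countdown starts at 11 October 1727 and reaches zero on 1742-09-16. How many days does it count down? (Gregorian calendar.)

5454

Oct 11, 1727 → Oct 11, 1728: 366 days (Feb 29, 1728 is in that span).
Oct 11, 1728 → Oct 11, 1729: 365 days.
Oct 11, 1729 → Oct 11, 1730: 365 days.
Oct 11, 1730 → Oct 11, 1731: 365 days.
Oct 11, 1731 → Oct 11, 1732: 366 days (Feb 29, 1732 is in that span).
Oct 11, 1732 → Oct 11, 1733: 365 days.
Oct 11, 1733 → Oct 11, 1734: 365 days.
Oct 11, 1734 → Oct 11, 1735: 365 days.
Oct 11, 1735 → Oct 11, 1736: 366 days (Feb 29, 1736 is in that span).
Oct 11, 1736 → Oct 11, 1737: 365 days.
Oct 11, 1737 → Oct 11, 1738: 365 days.
Oct 11, 1738 → Oct 11, 1739: 365 days.
Oct 11, 1739 → Oct 11, 1740: 366 days (Feb 29, 1740 is in that span).
Oct 11, 1740 → Oct 11, 1741: 365 days.
Oct 11, 1741 → Nov 11, 1741: 31 days (October has 31).
Nov 11, 1741 → Dec 11, 1741: 30 days (November has 30).
Dec 11, 1741 → Jan 11, 1742: 31 days (December has 31).
Jan 11, 1742 → Feb 11, 1742: 31 days (January has 31).
Feb 11, 1742 → Mar 11, 1742: 28 days (February has 28).
Mar 11, 1742 → Apr 11, 1742: 31 days (March has 31).
Apr 11, 1742 → May 11, 1742: 30 days (April has 30).
May 11, 1742 → Jun 11, 1742: 31 days (May has 31).
Jun 11, 1742 → Jul 11, 1742: 30 days (June has 30).
Jul 11, 1742 → Aug 11, 1742: 31 days (July has 31).
Aug 11, 1742 → Sep 11, 1742: 31 days (August has 31).
Sep 11, 1742 → Sep 16, 1742: 5 days.
Total: 5454 days.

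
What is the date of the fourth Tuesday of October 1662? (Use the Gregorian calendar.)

October 1, 1662 is a Sunday.
The first Tuesday is therefore October 3 (2 days later).
The fourth Tuesday is 3 + 3×7 = October 24.

October 24, 1662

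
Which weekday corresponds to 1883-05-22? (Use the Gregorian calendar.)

Doomsday rule: the anchor day for the 1800s is Friday. For year 83: 83÷12 = 6 r 11, and 11÷4 = 2, so 6+11+2 = 19.
Friday + 19 ≡ Wednesday — that's 1883's doomsday.
In May the doomsday date is May 9.
May 22 is 13 days after May 9; 13 mod 7 = 6, so Wednesday + 6 = Tuesday.

Tuesday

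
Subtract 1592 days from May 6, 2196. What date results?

December 27, 2191

−366 (one year; includes Feb 29, 2196) → May 6, 2195 (1226 left).
−365 (one year) → May 6, 2194 (861 left).
−365 (one year) → May 6, 2193 (496 left).
−365 (one year) → May 6, 2192 (131 left).
−6 → Apr 30, 2192 (end of Apr, 30 days; 125 left).
−30 → Mar 31, 2192 (end of Mar, 31 days; 95 left).
−31 → Feb 29, 2192 (end of Feb, 29 days; 64 left).
−29 → Jan 31, 2192 (end of Jan, 31 days; 35 left).
−31 → Dec 31, 2191 (end of Dec, 31 days; 4 left).
−4 → Dec 27, 2191.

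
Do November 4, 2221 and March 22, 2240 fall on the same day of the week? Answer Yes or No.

From Nov 4, 2221 to Mar 22, 2240 is 6713 days.
6713 mod 7 = 0, so they are the same weekday.
(Nov 4, 2221 is a Sunday; Mar 22, 2240 is a Sunday.)

Yes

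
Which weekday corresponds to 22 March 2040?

Doomsday rule: the anchor day for the 2000s is Tuesday. For year 40: 40÷12 = 3 r 4, and 4÷4 = 1, so 3+4+1 = 8.
Tuesday + 8 ≡ Wednesday — that's 2040's doomsday.
In March the doomsday date is Mar 14.
Mar 22 is 8 days after Mar 14; 8 mod 7 = 1, so Wednesday + 1 = Thursday.

Thursday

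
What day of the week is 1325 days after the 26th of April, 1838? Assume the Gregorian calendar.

Saturday

First find the weekday of Apr 26, 1838. Doomsday rule: the anchor day for the 1800s is Friday. For year 38: 38÷12 = 3 r 2, and 2÷4 = 0, so 3+2+0 = 5.
Friday + 5 ≡ Wednesday — that's 1838's doomsday.
In April the doomsday date is Apr 4.
Apr 26 is 22 days after Apr 4; 22 mod 7 = 1, so Wednesday + 1 = Thursday.
1325 mod 7 = 2, so 1325 days after a Thursday is Thursday + 2 = Saturday.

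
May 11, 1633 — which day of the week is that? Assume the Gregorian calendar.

Doomsday rule: the anchor day for the 1600s is Tuesday. For year 33: 33÷12 = 2 r 9, and 9÷4 = 2, so 2+9+2 = 13.
Tuesday + 13 ≡ Monday — that's 1633's doomsday.
In May the doomsday date is May 9.
May 11 is 2 days after May 9; 2 mod 7 = 2, so Monday + 2 = Wednesday.

Wednesday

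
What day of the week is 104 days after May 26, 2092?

Sunday

First find the weekday of May 26, 2092. Doomsday rule: the anchor day for the 2000s is Tuesday. For year 92: 92÷12 = 7 r 8, and 8÷4 = 2, so 7+8+2 = 17.
Tuesday + 17 ≡ Friday — that's 2092's doomsday.
In May the doomsday date is May 9.
May 26 is 17 days after May 9; 17 mod 7 = 3, so Friday + 3 = Monday.
104 mod 7 = 6, so 104 days after a Monday is Monday + 6 = Sunday.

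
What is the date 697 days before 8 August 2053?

September 11, 2051

−365 (one year) → Aug 8, 2052 (332 left).
−8 → Jul 31, 2052 (end of Jul, 31 days; 324 left).
−31 → Jun 30, 2052 (end of Jun, 30 days; 293 left).
−30 → May 31, 2052 (end of May, 31 days; 263 left).
−31 → Apr 30, 2052 (end of Apr, 30 days; 232 left).
−30 → Mar 31, 2052 (end of Mar, 31 days; 202 left).
−31 → Feb 29, 2052 (end of Feb, 29 days; 171 left).
−29 → Jan 31, 2052 (end of Jan, 31 days; 142 left).
−31 → Dec 31, 2051 (end of Dec, 31 days; 111 left).
−31 → Nov 30, 2051 (end of Nov, 30 days; 80 left).
−30 → Oct 31, 2051 (end of Oct, 31 days; 50 left).
−31 → Sep 30, 2051 (end of Sep, 30 days; 19 left).
−19 → Sep 11, 2051.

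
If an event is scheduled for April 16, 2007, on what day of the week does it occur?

Monday

Doomsday rule: the anchor day for the 2000s is Tuesday. For year 07: 7÷12 = 0 r 7, and 7÷4 = 1, so 0+7+1 = 8.
Tuesday + 8 ≡ Wednesday — that's 2007's doomsday.
In April the doomsday date is Apr 4.
Apr 16 is 12 days after Apr 4; 12 mod 7 = 5, so Wednesday + 5 = Monday.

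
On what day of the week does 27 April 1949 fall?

Doomsday rule: the anchor day for the 1900s is Wednesday. For year 49: 49÷12 = 4 r 1, and 1÷4 = 0, so 4+1+0 = 5.
Wednesday + 5 ≡ Monday — that's 1949's doomsday.
In April the doomsday date is Apr 4.
Apr 27 is 23 days after Apr 4; 23 mod 7 = 2, so Monday + 2 = Wednesday.

Wednesday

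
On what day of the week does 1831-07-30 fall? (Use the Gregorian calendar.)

Doomsday rule: the anchor day for the 1800s is Friday. For year 31: 31÷12 = 2 r 7, and 7÷4 = 1, so 2+7+1 = 10.
Friday + 10 ≡ Monday — that's 1831's doomsday.
In July the doomsday date is Jul 11.
Jul 30 is 19 days after Jul 11; 19 mod 7 = 5, so Monday + 5 = Saturday.

Saturday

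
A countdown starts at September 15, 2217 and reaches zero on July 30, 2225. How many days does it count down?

Sep 15, 2217 → Sep 15, 2218: 365 days.
Sep 15, 2218 → Sep 15, 2219: 365 days.
Sep 15, 2219 → Sep 15, 2220: 366 days (Feb 29, 2220 is in that span).
Sep 15, 2220 → Sep 15, 2221: 365 days.
Sep 15, 2221 → Sep 15, 2222: 365 days.
Sep 15, 2222 → Sep 15, 2223: 365 days.
Sep 15, 2223 → Sep 15, 2224: 366 days (Feb 29, 2224 is in that span).
Sep 15, 2224 → Oct 15, 2224: 30 days (September has 30).
Oct 15, 2224 → Nov 15, 2224: 31 days (October has 31).
Nov 15, 2224 → Dec 15, 2224: 30 days (November has 30).
Dec 15, 2224 → Jan 15, 2225: 31 days (December has 31).
Jan 15, 2225 → Feb 15, 2225: 31 days (January has 31).
Feb 15, 2225 → Mar 15, 2225: 28 days (February has 28).
Mar 15, 2225 → Apr 15, 2225: 31 days (March has 31).
Apr 15, 2225 → May 15, 2225: 30 days (April has 30).
May 15, 2225 → Jun 15, 2225: 31 days (May has 31).
Jun 15, 2225 → Jul 15, 2225: 30 days (June has 30).
Jul 15, 2225 → Jul 30, 2225: 15 days.
Total: 2875 days.

2875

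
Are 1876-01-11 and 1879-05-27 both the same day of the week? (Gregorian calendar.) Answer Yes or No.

Yes

From Jan 11, 1876 to May 27, 1879 is 1232 days.
1232 mod 7 = 0, so they are the same weekday.
(Jan 11, 1876 is a Tuesday; May 27, 1879 is a Tuesday.)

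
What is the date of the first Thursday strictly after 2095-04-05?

April 7, 2095

Apr 5, 2095 is a Tuesday.
From Tuesday to the next Thursday is 2 days.
Apr 5, 2095 + 2 = Apr 7, 2095.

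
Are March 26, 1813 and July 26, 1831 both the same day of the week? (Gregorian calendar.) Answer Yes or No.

No

From Mar 26, 1813 to Jul 26, 1831 is 6696 days.
6696 mod 7 = 4, so they are different weekdays.
(Mar 26, 1813 is a Friday; Jul 26, 1831 is a Tuesday.)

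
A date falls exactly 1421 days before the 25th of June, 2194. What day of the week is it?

First find the weekday of Jun 25, 2194. Doomsday rule: the anchor day for the 2100s is Sunday. For year 94: 94÷12 = 7 r 10, and 10÷4 = 2, so 7+10+2 = 19.
Sunday + 19 ≡ Friday — that's 2194's doomsday.
In June the doomsday date is Jun 6.
Jun 25 is 19 days after Jun 6; 19 mod 7 = 5, so Friday + 5 = Wednesday.
1421 mod 7 = 0, so 1421 days before a Wednesday is Wednesday − 0 = Wednesday.

Wednesday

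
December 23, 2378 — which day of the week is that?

Saturday

Doomsday rule: the anchor day for the 2300s is Wednesday. For year 78: 78÷12 = 6 r 6, and 6÷4 = 1, so 6+6+1 = 13.
Wednesday + 13 ≡ Tuesday — that's 2378's doomsday.
In December the doomsday date is Dec 12.
Dec 23 is 11 days after Dec 12; 11 mod 7 = 4, so Tuesday + 4 = Saturday.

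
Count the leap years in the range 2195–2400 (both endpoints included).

50

Multiples of 4 in [2195,2400]: 52.
Of those, multiples of 100: 3 (not leap unless ÷400).
Multiples of 400: 1.
Leap years = 52 − 3 + 1 = 50.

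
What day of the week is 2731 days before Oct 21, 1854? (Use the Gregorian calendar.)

Friday

Oct 21, 1854 is a Saturday.
2731 mod 7 = 1, so 2731 days before a Saturday is Saturday − 1 = Friday.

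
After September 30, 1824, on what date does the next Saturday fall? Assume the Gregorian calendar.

October 2, 1824

Sep 30, 1824 is a Thursday.
From Thursday to the next Saturday is 2 days.
Sep 30, 1824 + 2 = Oct 2, 1824.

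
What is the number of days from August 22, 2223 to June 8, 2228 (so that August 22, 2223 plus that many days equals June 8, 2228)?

1752

Aug 22, 2223 → Aug 22, 2224: 366 days (Feb 29, 2224 is in that span).
Aug 22, 2224 → Aug 22, 2225: 365 days.
Aug 22, 2225 → Aug 22, 2226: 365 days.
Aug 22, 2226 → Aug 22, 2227: 365 days.
Aug 22, 2227 → Sep 22, 2227: 31 days (August has 31).
Sep 22, 2227 → Oct 22, 2227: 30 days (September has 30).
Oct 22, 2227 → Nov 22, 2227: 31 days (October has 31).
Nov 22, 2227 → Dec 22, 2227: 30 days (November has 30).
Dec 22, 2227 → Jan 22, 2228: 31 days (December has 31).
Jan 22, 2228 → Feb 22, 2228: 31 days (January has 31).
Feb 22, 2228 → Mar 22, 2228: 29 days (February has 29).
Mar 22, 2228 → Apr 22, 2228: 31 days (March has 31).
Apr 22, 2228 → May 22, 2228: 30 days (April has 30).
May 22, 2228 → Jun 8, 2228: 17 days.
Total: 1752 days.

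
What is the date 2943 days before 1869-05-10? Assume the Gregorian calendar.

April 19, 1861

−365 (one year) → May 10, 1868 (2578 left).
−366 (one year; includes Feb 29, 1868) → May 10, 1867 (2212 left).
−365 (one year) → May 10, 1866 (1847 left).
−365 (one year) → May 10, 1865 (1482 left).
−365 (one year) → May 10, 1864 (1117 left).
−366 (one year; includes Feb 29, 1864) → May 10, 1863 (751 left).
−365 (one year) → May 10, 1862 (386 left).
−10 → Apr 30, 1862 (end of Apr, 30 days; 376 left).
−30 → Mar 31, 1862 (end of Mar, 31 days; 346 left).
−31 → Feb 28, 1862 (end of Feb, 28 days; 315 left).
−28 → Jan 31, 1862 (end of Jan, 31 days; 287 left).
−31 → Dec 31, 1861 (end of Dec, 31 days; 256 left).
−31 → Nov 30, 1861 (end of Nov, 30 days; 225 left).
−30 → Oct 31, 1861 (end of Oct, 31 days; 195 left).
−31 → Sep 30, 1861 (end of Sep, 30 days; 164 left).
−30 → Aug 31, 1861 (end of Aug, 31 days; 134 left).
−31 → Jul 31, 1861 (end of Jul, 31 days; 103 left).
−31 → Jun 30, 1861 (end of Jun, 30 days; 72 left).
−30 → May 31, 1861 (end of May, 31 days; 42 left).
−31 → Apr 30, 1861 (end of Apr, 30 days; 11 left).
−11 → Apr 19, 1861.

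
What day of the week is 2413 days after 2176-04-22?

First find the weekday of Apr 22, 2176. Doomsday rule: the anchor day for the 2100s is Sunday. For year 76: 76÷12 = 6 r 4, and 4÷4 = 1, so 6+4+1 = 11.
Sunday + 11 ≡ Thursday — that's 2176's doomsday.
In April the doomsday date is Apr 4.
Apr 22 is 18 days after Apr 4; 18 mod 7 = 4, so Thursday + 4 = Monday.
2413 mod 7 = 5, so 2413 days after a Monday is Monday + 5 = Saturday.

Saturday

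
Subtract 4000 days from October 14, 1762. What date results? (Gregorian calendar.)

−365 (one year) → Oct 14, 1761 (3635 left).
−365 (one year) → Oct 14, 1760 (3270 left).
−366 (one year; includes Feb 29, 1760) → Oct 14, 1759 (2904 left).
−365 (one year) → Oct 14, 1758 (2539 left).
−365 (one year) → Oct 14, 1757 (2174 left).
−365 (one year) → Oct 14, 1756 (1809 left).
−366 (one year; includes Feb 29, 1756) → Oct 14, 1755 (1443 left).
−365 (one year) → Oct 14, 1754 (1078 left).
−365 (one year) → Oct 14, 1753 (713 left).
−365 (one year) → Oct 14, 1752 (348 left).
−14 → Sep 30, 1752 (end of Sep, 30 days; 334 left).
−30 → Aug 31, 1752 (end of Aug, 31 days; 304 left).
−31 → Jul 31, 1752 (end of Jul, 31 days; 273 left).
−31 → Jun 30, 1752 (end of Jun, 30 days; 242 left).
−30 → May 31, 1752 (end of May, 31 days; 212 left).
−31 → Apr 30, 1752 (end of Apr, 30 days; 181 left).
−30 → Mar 31, 1752 (end of Mar, 31 days; 151 left).
−31 → Feb 29, 1752 (end of Feb, 29 days; 120 left).
−29 → Jan 31, 1752 (end of Jan, 31 days; 91 left).
−31 → Dec 31, 1751 (end of Dec, 31 days; 60 left).
−31 → Nov 30, 1751 (end of Nov, 30 days; 29 left).
−29 → Nov 1, 1751.

November 1, 1751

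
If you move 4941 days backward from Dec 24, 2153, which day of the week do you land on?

Tuesday

First find the weekday of Dec 24, 2153. Doomsday rule: the anchor day for the 2100s is Sunday. For year 53: 53÷12 = 4 r 5, and 5÷4 = 1, so 4+5+1 = 10.
Sunday + 10 ≡ Wednesday — that's 2153's doomsday.
In December the doomsday date is Dec 12.
Dec 24 is 12 days after Dec 12; 12 mod 7 = 5, so Wednesday + 5 = Monday.
4941 mod 7 = 6, so 4941 days before a Monday is Monday − 6 = Tuesday.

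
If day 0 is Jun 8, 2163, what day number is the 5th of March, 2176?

4654

Jun 8, 2163 → Jun 8, 2164: 366 days (Feb 29, 2164 is in that span).
Jun 8, 2164 → Jun 8, 2165: 365 days.
Jun 8, 2165 → Jun 8, 2166: 365 days.
Jun 8, 2166 → Jun 8, 2167: 365 days.
Jun 8, 2167 → Jun 8, 2168: 366 days (Feb 29, 2168 is in that span).
Jun 8, 2168 → Jun 8, 2169: 365 days.
Jun 8, 2169 → Jun 8, 2170: 365 days.
Jun 8, 2170 → Jun 8, 2171: 365 days.
Jun 8, 2171 → Jun 8, 2172: 366 days (Feb 29, 2172 is in that span).
Jun 8, 2172 → Jun 8, 2173: 365 days.
Jun 8, 2173 → Jun 8, 2174: 365 days.
Jun 8, 2174 → Jun 8, 2175: 365 days.
Jun 8, 2175 → Jul 8, 2175: 30 days (June has 30).
Jul 8, 2175 → Aug 8, 2175: 31 days (July has 31).
Aug 8, 2175 → Sep 8, 2175: 31 days (August has 31).
Sep 8, 2175 → Oct 8, 2175: 30 days (September has 30).
Oct 8, 2175 → Nov 8, 2175: 31 days (October has 31).
Nov 8, 2175 → Dec 8, 2175: 30 days (November has 30).
Dec 8, 2175 → Jan 8, 2176: 31 days (December has 31).
Jan 8, 2176 → Feb 8, 2176: 31 days (January has 31).
Feb 8, 2176 → Mar 5, 2176: 26 days.
Total: 4654 days.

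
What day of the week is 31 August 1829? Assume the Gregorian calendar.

Monday

Doomsday rule: the anchor day for the 1800s is Friday. For year 29: 29÷12 = 2 r 5, and 5÷4 = 1, so 2+5+1 = 8.
Friday + 8 ≡ Saturday — that's 1829's doomsday.
In August the doomsday date is Aug 8.
Aug 31 is 23 days after Aug 8; 23 mod 7 = 2, so Saturday + 2 = Monday.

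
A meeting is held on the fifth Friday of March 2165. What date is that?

March 1, 2165 is a Friday.
The first Friday is therefore March 1 (same day).
The fifth Friday is 1 + 4×7 = March 29.

March 29, 2165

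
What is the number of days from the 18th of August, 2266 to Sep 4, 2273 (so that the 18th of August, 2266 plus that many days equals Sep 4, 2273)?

2574

Aug 18, 2266 → Aug 18, 2267: 365 days.
Aug 18, 2267 → Aug 18, 2268: 366 days (Feb 29, 2268 is in that span).
Aug 18, 2268 → Aug 18, 2269: 365 days.
Aug 18, 2269 → Aug 18, 2270: 365 days.
Aug 18, 2270 → Aug 18, 2271: 365 days.
Aug 18, 2271 → Aug 18, 2272: 366 days (Feb 29, 2272 is in that span).
Aug 18, 2272 → Sep 18, 2272: 31 days (August has 31).
Sep 18, 2272 → Oct 18, 2272: 30 days (September has 30).
Oct 18, 2272 → Nov 18, 2272: 31 days (October has 31).
Nov 18, 2272 → Dec 18, 2272: 30 days (November has 30).
Dec 18, 2272 → Jan 18, 2273: 31 days (December has 31).
Jan 18, 2273 → Feb 18, 2273: 31 days (January has 31).
Feb 18, 2273 → Mar 18, 2273: 28 days (February has 28).
Mar 18, 2273 → Apr 18, 2273: 31 days (March has 31).
Apr 18, 2273 → May 18, 2273: 30 days (April has 30).
May 18, 2273 → Jun 18, 2273: 31 days (May has 31).
Jun 18, 2273 → Jul 18, 2273: 30 days (June has 30).
Jul 18, 2273 → Aug 18, 2273: 31 days (July has 31).
Aug 18, 2273 → Sep 4, 2273: 17 days.
Total: 2574 days.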